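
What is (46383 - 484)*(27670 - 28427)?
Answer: -34745543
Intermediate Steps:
(46383 - 484)*(27670 - 28427) = 45899*(-757) = -34745543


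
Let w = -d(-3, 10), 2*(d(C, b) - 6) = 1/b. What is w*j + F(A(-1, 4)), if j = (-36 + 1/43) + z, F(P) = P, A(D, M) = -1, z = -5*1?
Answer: 106171/430 ≈ 246.91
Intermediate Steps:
z = -5
d(C, b) = 6 + 1/(2*b)
j = -1762/43 (j = (-36 + 1/43) - 5 = -1547/43 - 5 = -1762/43 ≈ -40.977)
w = -121/20 (w = -(6 + (1/2)/10) = -(6 + (1/2)*(1/10)) = -(6 + 1/20) = -1*121/20 = -121/20 ≈ -6.0500)
w*j + F(A(-1, 4)) = -121/20*(-1762/43) - 1 = 106601/430 - 1 = 106171/430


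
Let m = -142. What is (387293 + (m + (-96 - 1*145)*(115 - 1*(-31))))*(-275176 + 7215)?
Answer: -94312893365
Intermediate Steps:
(387293 + (m + (-96 - 1*145)*(115 - 1*(-31))))*(-275176 + 7215) = (387293 + (-142 + (-96 - 1*145)*(115 - 1*(-31))))*(-275176 + 7215) = (387293 + (-142 + (-96 - 145)*(115 + 31)))*(-267961) = (387293 + (-142 - 241*146))*(-267961) = (387293 + (-142 - 35186))*(-267961) = (387293 - 35328)*(-267961) = 351965*(-267961) = -94312893365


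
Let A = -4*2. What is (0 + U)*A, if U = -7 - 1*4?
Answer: 88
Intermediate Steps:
A = -8
U = -11 (U = -7 - 4 = -11)
(0 + U)*A = (0 - 11)*(-8) = -11*(-8) = 88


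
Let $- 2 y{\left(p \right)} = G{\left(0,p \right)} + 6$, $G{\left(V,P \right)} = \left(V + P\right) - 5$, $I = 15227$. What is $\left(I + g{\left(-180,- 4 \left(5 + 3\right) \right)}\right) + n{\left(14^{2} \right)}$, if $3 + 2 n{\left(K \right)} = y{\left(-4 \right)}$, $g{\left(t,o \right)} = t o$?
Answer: $\frac{83945}{4} \approx 20986.0$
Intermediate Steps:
$G{\left(V,P \right)} = -5 + P + V$ ($G{\left(V,P \right)} = \left(P + V\right) - 5 = -5 + P + V$)
$y{\left(p \right)} = - \frac{1}{2} - \frac{p}{2}$ ($y{\left(p \right)} = - \frac{\left(-5 + p + 0\right) + 6}{2} = - \frac{\left(-5 + p\right) + 6}{2} = - \frac{1 + p}{2} = - \frac{1}{2} - \frac{p}{2}$)
$g{\left(t,o \right)} = o t$
$n{\left(K \right)} = - \frac{3}{4}$ ($n{\left(K \right)} = - \frac{3}{2} + \frac{- \frac{1}{2} - -2}{2} = - \frac{3}{2} + \frac{- \frac{1}{2} + 2}{2} = - \frac{3}{2} + \frac{1}{2} \cdot \frac{3}{2} = - \frac{3}{2} + \frac{3}{4} = - \frac{3}{4}$)
$\left(I + g{\left(-180,- 4 \left(5 + 3\right) \right)}\right) + n{\left(14^{2} \right)} = \left(15227 + - 4 \left(5 + 3\right) \left(-180\right)\right) - \frac{3}{4} = \left(15227 + \left(-4\right) 8 \left(-180\right)\right) - \frac{3}{4} = \left(15227 - -5760\right) - \frac{3}{4} = \left(15227 + 5760\right) - \frac{3}{4} = 20987 - \frac{3}{4} = \frac{83945}{4}$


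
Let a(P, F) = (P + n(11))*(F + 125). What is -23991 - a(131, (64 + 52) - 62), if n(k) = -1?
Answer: -47261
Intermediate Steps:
a(P, F) = (-1 + P)*(125 + F) (a(P, F) = (P - 1)*(F + 125) = (-1 + P)*(125 + F))
-23991 - a(131, (64 + 52) - 62) = -23991 - (-125 - ((64 + 52) - 62) + 125*131 + ((64 + 52) - 62)*131) = -23991 - (-125 - (116 - 62) + 16375 + (116 - 62)*131) = -23991 - (-125 - 1*54 + 16375 + 54*131) = -23991 - (-125 - 54 + 16375 + 7074) = -23991 - 1*23270 = -23991 - 23270 = -47261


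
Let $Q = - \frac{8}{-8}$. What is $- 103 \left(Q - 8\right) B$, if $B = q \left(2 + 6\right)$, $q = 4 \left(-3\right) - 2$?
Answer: $-80752$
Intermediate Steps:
$Q = 1$ ($Q = \left(-8\right) \left(- \frac{1}{8}\right) = 1$)
$q = -14$ ($q = -12 - 2 = -14$)
$B = -112$ ($B = - 14 \left(2 + 6\right) = \left(-14\right) 8 = -112$)
$- 103 \left(Q - 8\right) B = - 103 \left(1 - 8\right) \left(-112\right) = - 103 \left(\left(-7\right) \left(-112\right)\right) = \left(-103\right) 784 = -80752$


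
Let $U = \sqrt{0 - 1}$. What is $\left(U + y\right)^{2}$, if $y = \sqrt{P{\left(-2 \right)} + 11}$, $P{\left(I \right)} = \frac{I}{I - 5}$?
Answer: $\frac{\left(\sqrt{553} + 7 i\right)^{2}}{49} \approx 10.286 + 6.7188 i$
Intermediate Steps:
$U = i$ ($U = \sqrt{-1} = i \approx 1.0 i$)
$P{\left(I \right)} = \frac{I}{-5 + I}$
$y = \frac{\sqrt{553}}{7}$ ($y = \sqrt{- \frac{2}{-5 - 2} + 11} = \sqrt{- \frac{2}{-7} + 11} = \sqrt{\left(-2\right) \left(- \frac{1}{7}\right) + 11} = \sqrt{\frac{2}{7} + 11} = \sqrt{\frac{79}{7}} = \frac{\sqrt{553}}{7} \approx 3.3594$)
$\left(U + y\right)^{2} = \left(i + \frac{\sqrt{553}}{7}\right)^{2}$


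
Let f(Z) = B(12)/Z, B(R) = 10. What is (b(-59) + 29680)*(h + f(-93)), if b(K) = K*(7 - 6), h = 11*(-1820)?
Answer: -55150451270/93 ≈ -5.9302e+8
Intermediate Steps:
h = -20020
b(K) = K (b(K) = K*1 = K)
f(Z) = 10/Z
(b(-59) + 29680)*(h + f(-93)) = (-59 + 29680)*(-20020 + 10/(-93)) = 29621*(-20020 + 10*(-1/93)) = 29621*(-20020 - 10/93) = 29621*(-1861870/93) = -55150451270/93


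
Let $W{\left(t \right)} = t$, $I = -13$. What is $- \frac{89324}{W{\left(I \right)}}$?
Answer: $\frac{89324}{13} \approx 6871.1$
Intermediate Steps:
$- \frac{89324}{W{\left(I \right)}} = - \frac{89324}{-13} = \left(-89324\right) \left(- \frac{1}{13}\right) = \frac{89324}{13}$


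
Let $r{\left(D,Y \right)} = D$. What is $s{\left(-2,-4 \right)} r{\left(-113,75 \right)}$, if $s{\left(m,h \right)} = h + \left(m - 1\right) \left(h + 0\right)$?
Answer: $-904$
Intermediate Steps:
$s{\left(m,h \right)} = h + h \left(-1 + m\right)$ ($s{\left(m,h \right)} = h + \left(-1 + m\right) h = h + h \left(-1 + m\right)$)
$s{\left(-2,-4 \right)} r{\left(-113,75 \right)} = \left(-4\right) \left(-2\right) \left(-113\right) = 8 \left(-113\right) = -904$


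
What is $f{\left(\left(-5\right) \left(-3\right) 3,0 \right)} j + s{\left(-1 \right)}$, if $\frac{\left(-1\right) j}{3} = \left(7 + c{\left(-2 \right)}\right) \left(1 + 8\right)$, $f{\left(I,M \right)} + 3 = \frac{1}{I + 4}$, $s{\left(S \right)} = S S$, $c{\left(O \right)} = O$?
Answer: $\frac{19759}{49} \approx 403.25$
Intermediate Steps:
$s{\left(S \right)} = S^{2}$
$f{\left(I,M \right)} = -3 + \frac{1}{4 + I}$ ($f{\left(I,M \right)} = -3 + \frac{1}{I + 4} = -3 + \frac{1}{4 + I}$)
$j = -135$ ($j = - 3 \left(7 - 2\right) \left(1 + 8\right) = - 3 \cdot 5 \cdot 9 = \left(-3\right) 45 = -135$)
$f{\left(\left(-5\right) \left(-3\right) 3,0 \right)} j + s{\left(-1 \right)} = \frac{-11 - 3 \left(-5\right) \left(-3\right) 3}{4 + \left(-5\right) \left(-3\right) 3} \left(-135\right) + \left(-1\right)^{2} = \frac{-11 - 3 \cdot 15 \cdot 3}{4 + 15 \cdot 3} \left(-135\right) + 1 = \frac{-11 - 135}{4 + 45} \left(-135\right) + 1 = \frac{-11 - 135}{49} \left(-135\right) + 1 = \frac{1}{49} \left(-146\right) \left(-135\right) + 1 = \left(- \frac{146}{49}\right) \left(-135\right) + 1 = \frac{19710}{49} + 1 = \frac{19759}{49}$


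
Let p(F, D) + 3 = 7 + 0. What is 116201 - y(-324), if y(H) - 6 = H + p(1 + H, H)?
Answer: 116515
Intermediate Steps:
p(F, D) = 4 (p(F, D) = -3 + (7 + 0) = -3 + 7 = 4)
y(H) = 10 + H (y(H) = 6 + (H + 4) = 6 + (4 + H) = 10 + H)
116201 - y(-324) = 116201 - (10 - 324) = 116201 - 1*(-314) = 116201 + 314 = 116515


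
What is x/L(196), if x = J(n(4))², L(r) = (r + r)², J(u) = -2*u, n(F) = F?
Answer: 1/2401 ≈ 0.00041649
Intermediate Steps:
L(r) = 4*r² (L(r) = (2*r)² = 4*r²)
x = 64 (x = (-2*4)² = (-8)² = 64)
x/L(196) = 64/((4*196²)) = 64/((4*38416)) = 64/153664 = 64*(1/153664) = 1/2401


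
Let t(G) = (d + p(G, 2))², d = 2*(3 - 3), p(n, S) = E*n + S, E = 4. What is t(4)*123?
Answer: 39852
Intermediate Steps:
p(n, S) = S + 4*n (p(n, S) = 4*n + S = S + 4*n)
d = 0 (d = 2*0 = 0)
t(G) = (2 + 4*G)² (t(G) = (0 + (2 + 4*G))² = (2 + 4*G)²)
t(4)*123 = (4*(1 + 2*4)²)*123 = (4*(1 + 8)²)*123 = (4*9²)*123 = (4*81)*123 = 324*123 = 39852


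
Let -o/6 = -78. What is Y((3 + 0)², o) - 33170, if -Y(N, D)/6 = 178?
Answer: -34238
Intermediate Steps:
o = 468 (o = -6*(-78) = 468)
Y(N, D) = -1068 (Y(N, D) = -6*178 = -1068)
Y((3 + 0)², o) - 33170 = -1068 - 33170 = -34238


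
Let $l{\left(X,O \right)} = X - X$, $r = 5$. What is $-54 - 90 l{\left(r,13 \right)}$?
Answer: $-54$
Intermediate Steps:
$l{\left(X,O \right)} = 0$
$-54 - 90 l{\left(r,13 \right)} = -54 - 0 = -54 + 0 = -54$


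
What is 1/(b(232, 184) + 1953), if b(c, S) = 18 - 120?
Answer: 1/1851 ≈ 0.00054025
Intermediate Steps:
b(c, S) = -102
1/(b(232, 184) + 1953) = 1/(-102 + 1953) = 1/1851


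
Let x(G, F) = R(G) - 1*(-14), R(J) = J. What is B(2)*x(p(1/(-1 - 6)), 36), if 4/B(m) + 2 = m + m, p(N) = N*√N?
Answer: 28 - 2*I*√7/49 ≈ 28.0 - 0.10799*I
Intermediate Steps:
p(N) = N^(3/2)
x(G, F) = 14 + G (x(G, F) = G - 1*(-14) = G + 14 = 14 + G)
B(m) = 4/(-2 + 2*m) (B(m) = 4/(-2 + (m + m)) = 4/(-2 + 2*m))
B(2)*x(p(1/(-1 - 6)), 36) = (2/(-1 + 2))*(14 + (1/(-1 - 6))^(3/2)) = (2/1)*(14 + (1/(-7))^(3/2)) = (2*1)*(14 + (-⅐)^(3/2)) = 2*(14 - I*√7/49) = 28 - 2*I*√7/49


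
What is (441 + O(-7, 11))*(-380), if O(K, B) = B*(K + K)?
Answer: -109060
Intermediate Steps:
O(K, B) = 2*B*K (O(K, B) = B*(2*K) = 2*B*K)
(441 + O(-7, 11))*(-380) = (441 + 2*11*(-7))*(-380) = (441 - 154)*(-380) = 287*(-380) = -109060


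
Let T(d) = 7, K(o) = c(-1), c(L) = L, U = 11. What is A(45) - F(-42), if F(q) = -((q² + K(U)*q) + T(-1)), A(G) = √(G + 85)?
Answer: 1813 + √130 ≈ 1824.4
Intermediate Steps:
K(o) = -1
A(G) = √(85 + G)
F(q) = -7 + q - q² (F(q) = -((q² - q) + 7) = -(7 + q² - q) = -7 + q - q²)
A(45) - F(-42) = √(85 + 45) - (-7 - 42 - 1*(-42)²) = √130 - (-7 - 42 - 1*1764) = √130 - (-7 - 42 - 1764) = √130 - 1*(-1813) = √130 + 1813 = 1813 + √130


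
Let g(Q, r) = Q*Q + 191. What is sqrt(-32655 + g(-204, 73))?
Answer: 8*sqrt(143) ≈ 95.666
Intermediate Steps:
g(Q, r) = 191 + Q**2 (g(Q, r) = Q**2 + 191 = 191 + Q**2)
sqrt(-32655 + g(-204, 73)) = sqrt(-32655 + (191 + (-204)**2)) = sqrt(-32655 + (191 + 41616)) = sqrt(-32655 + 41807) = sqrt(9152) = 8*sqrt(143)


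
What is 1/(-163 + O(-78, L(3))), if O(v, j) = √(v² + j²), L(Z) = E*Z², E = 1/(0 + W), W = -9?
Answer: -163/20484 - √6085/20484 ≈ -0.011766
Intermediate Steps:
E = -⅑ (E = 1/(0 - 9) = 1/(-9) = -⅑ ≈ -0.11111)
L(Z) = -Z²/9
O(v, j) = √(j² + v²)
1/(-163 + O(-78, L(3))) = 1/(-163 + √((-⅑*3²)² + (-78)²)) = 1/(-163 + √((-⅑*9)² + 6084)) = 1/(-163 + √((-1)² + 6084)) = 1/(-163 + √(1 + 6084)) = 1/(-163 + √6085)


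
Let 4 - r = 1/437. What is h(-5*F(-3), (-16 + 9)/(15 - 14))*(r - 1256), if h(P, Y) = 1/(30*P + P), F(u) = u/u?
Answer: 109425/13547 ≈ 8.0774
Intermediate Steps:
F(u) = 1
r = 1747/437 (r = 4 - 1/437 = 1747/437 ≈ 3.9977)
h(P, Y) = 1/(31*P)
h(-5*F(-3), (-16 + 9)/(15 - 14))*(r - 1256) = (1/(31*((-5*1))))*(1747/437 - 1256) = ((1/31)/(-5))*(-547125/437) = ((1/31)*(-1/5))*(-547125/437) = -1/155*(-547125/437) = 109425/13547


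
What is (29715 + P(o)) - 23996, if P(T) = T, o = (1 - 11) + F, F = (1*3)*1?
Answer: 5712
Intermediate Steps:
F = 3 (F = 3*1 = 3)
o = -7 (o = (1 - 11) + 3 = -10 + 3 = -7)
(29715 + P(o)) - 23996 = (29715 - 7) - 23996 = 29708 - 23996 = 5712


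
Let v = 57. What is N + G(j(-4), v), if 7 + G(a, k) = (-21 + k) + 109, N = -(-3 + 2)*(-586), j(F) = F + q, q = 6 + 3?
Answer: -448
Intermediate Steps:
q = 9
j(F) = 9 + F (j(F) = F + 9 = 9 + F)
N = -586 (N = -1*(-1)*(-586) = 1*(-586) = -586)
G(a, k) = 81 + k (G(a, k) = -7 + ((-21 + k) + 109) = -7 + (88 + k) = 81 + k)
N + G(j(-4), v) = -586 + (81 + 57) = -586 + 138 = -448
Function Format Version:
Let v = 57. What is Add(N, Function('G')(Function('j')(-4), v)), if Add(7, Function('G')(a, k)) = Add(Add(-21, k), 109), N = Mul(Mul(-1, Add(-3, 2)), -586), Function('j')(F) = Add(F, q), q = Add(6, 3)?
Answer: -448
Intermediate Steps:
q = 9
Function('j')(F) = Add(9, F) (Function('j')(F) = Add(F, 9) = Add(9, F))
N = -586 (N = Mul(Mul(-1, -1), -586) = Mul(1, -586) = -586)
Function('G')(a, k) = Add(81, k) (Function('G')(a, k) = Add(-7, Add(Add(-21, k), 109)) = Add(-7, Add(88, k)) = Add(81, k))
Add(N, Function('G')(Function('j')(-4), v)) = Add(-586, Add(81, 57)) = Add(-586, 138) = -448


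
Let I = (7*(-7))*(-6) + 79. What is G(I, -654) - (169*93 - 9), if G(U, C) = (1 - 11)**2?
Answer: -15608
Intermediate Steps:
I = 373 (I = -49*(-6) + 79 = 294 + 79 = 373)
G(U, C) = 100 (G(U, C) = (-10)**2 = 100)
G(I, -654) - (169*93 - 9) = 100 - (169*93 - 9) = 100 - (15717 - 9) = 100 - 1*15708 = 100 - 15708 = -15608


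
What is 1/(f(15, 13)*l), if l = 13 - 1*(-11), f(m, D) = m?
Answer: 1/360 ≈ 0.0027778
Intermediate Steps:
l = 24 (l = 13 + 11 = 24)
1/(f(15, 13)*l) = 1/(15*24) = 1/360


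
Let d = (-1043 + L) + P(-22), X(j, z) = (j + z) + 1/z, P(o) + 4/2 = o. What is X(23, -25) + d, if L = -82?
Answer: -28776/25 ≈ -1151.0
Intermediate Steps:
P(o) = -2 + o
X(j, z) = j + z + 1/z
d = -1149 (d = (-1043 - 82) + (-2 - 22) = -1125 - 24 = -1149)
X(23, -25) + d = (23 - 25 + 1/(-25)) - 1149 = (23 - 25 - 1/25) - 1149 = -51/25 - 1149 = -28776/25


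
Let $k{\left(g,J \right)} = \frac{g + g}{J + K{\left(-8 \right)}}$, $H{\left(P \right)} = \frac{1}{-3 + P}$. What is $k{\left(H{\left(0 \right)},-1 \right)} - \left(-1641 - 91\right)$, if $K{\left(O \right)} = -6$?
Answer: $\frac{36374}{21} \approx 1732.1$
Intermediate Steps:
$k{\left(g,J \right)} = \frac{2 g}{-6 + J}$ ($k{\left(g,J \right)} = \frac{g + g}{J - 6} = \frac{2 g}{-6 + J}$)
$k{\left(H{\left(0 \right)},-1 \right)} - \left(-1641 - 91\right) = \frac{2}{\left(-3 + 0\right) \left(-6 - 1\right)} - \left(-1641 - 91\right) = \frac{2}{\left(-3\right) \left(-7\right)} - \left(-1641 - 91\right) = 2 \left(- \frac{1}{3}\right) \left(- \frac{1}{7}\right) - -1732 = \frac{2}{21} + 1732 = \frac{36374}{21}$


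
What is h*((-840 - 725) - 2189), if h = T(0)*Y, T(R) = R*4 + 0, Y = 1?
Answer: 0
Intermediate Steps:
T(R) = 4*R (T(R) = 4*R + 0 = 4*R)
h = 0 (h = (4*0)*1 = 0*1 = 0)
h*((-840 - 725) - 2189) = 0*((-840 - 725) - 2189) = 0*(-1565 - 2189) = 0*(-3754) = 0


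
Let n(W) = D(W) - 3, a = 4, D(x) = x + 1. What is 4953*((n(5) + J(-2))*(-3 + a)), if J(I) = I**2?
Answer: 34671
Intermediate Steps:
D(x) = 1 + x
n(W) = -2 + W (n(W) = (1 + W) - 3 = -2 + W)
4953*((n(5) + J(-2))*(-3 + a)) = 4953*(((-2 + 5) + (-2)**2)*(-3 + 4)) = 4953*((3 + 4)*1) = 4953*(7*1) = 4953*7 = 34671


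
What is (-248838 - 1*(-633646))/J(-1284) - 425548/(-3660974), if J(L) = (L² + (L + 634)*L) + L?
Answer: 308121287956/1135804370091 ≈ 0.27128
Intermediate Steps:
J(L) = L + L² + L*(634 + L) (J(L) = (L² + (634 + L)*L) + L = (L² + L*(634 + L)) + L = L + L² + L*(634 + L))
(-248838 - 1*(-633646))/J(-1284) - 425548/(-3660974) = (-248838 - 1*(-633646))/((-1284*(635 + 2*(-1284)))) - 425548/(-3660974) = (-248838 + 633646)/((-1284*(635 - 2568))) - 425548*(-1/3660974) = 384808/((-1284*(-1933))) + 212774/1830487 = 384808/2481972 + 212774/1830487 = 384808*(1/2481972) + 212774/1830487 = 96202/620493 + 212774/1830487 = 308121287956/1135804370091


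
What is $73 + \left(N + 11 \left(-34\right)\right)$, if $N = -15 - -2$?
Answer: $-314$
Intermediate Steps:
$N = -13$ ($N = -15 + 2 = -13$)
$73 + \left(N + 11 \left(-34\right)\right) = 73 + \left(-13 + 11 \left(-34\right)\right) = 73 - 387 = -314$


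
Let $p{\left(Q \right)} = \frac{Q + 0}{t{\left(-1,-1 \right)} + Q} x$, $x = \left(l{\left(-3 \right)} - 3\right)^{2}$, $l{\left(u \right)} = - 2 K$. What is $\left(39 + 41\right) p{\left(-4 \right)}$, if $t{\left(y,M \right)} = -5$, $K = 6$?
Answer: $8000$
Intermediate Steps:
$l{\left(u \right)} = -12$ ($l{\left(u \right)} = \left(-2\right) 6 = -12$)
$x = 225$ ($x = \left(-12 - 3\right)^{2} = \left(-15\right)^{2} = 225$)
$p{\left(Q \right)} = \frac{225 Q}{-5 + Q}$ ($p{\left(Q \right)} = \frac{Q + 0}{-5 + Q} 225 = \frac{Q}{-5 + Q} 225 = \frac{225 Q}{-5 + Q}$)
$\left(39 + 41\right) p{\left(-4 \right)} = \left(39 + 41\right) 225 \left(-4\right) \frac{1}{-5 - 4} = 80 \cdot 225 \left(-4\right) \frac{1}{-9} = 80 \cdot 225 \left(-4\right) \left(- \frac{1}{9}\right) = 80 \cdot 100 = 8000$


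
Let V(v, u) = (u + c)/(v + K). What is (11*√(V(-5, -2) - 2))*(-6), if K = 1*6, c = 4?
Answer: 0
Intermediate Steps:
K = 6
V(v, u) = (4 + u)/(6 + v) (V(v, u) = (u + 4)/(v + 6) = (4 + u)/(6 + v))
(11*√(V(-5, -2) - 2))*(-6) = (11*√((4 - 2)/(6 - 5) - 2))*(-6) = (11*√(2/1 - 2))*(-6) = (11*√(1*2 - 2))*(-6) = (11*√(2 - 2))*(-6) = (11*√0)*(-6) = (11*0)*(-6) = 0*(-6) = 0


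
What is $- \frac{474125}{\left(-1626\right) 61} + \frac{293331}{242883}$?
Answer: $\frac{5342638183}{892244194} \approx 5.9879$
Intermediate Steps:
$- \frac{474125}{\left(-1626\right) 61} + \frac{293331}{242883} = - \frac{474125}{-99186} + 293331 \cdot \frac{1}{242883} = \left(-474125\right) \left(- \frac{1}{99186}\right) + \frac{97777}{80961} = \frac{474125}{99186} + \frac{97777}{80961} = \frac{5342638183}{892244194}$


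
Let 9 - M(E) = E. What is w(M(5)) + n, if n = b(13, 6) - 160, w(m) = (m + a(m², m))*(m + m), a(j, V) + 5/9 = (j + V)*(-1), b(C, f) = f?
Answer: -2578/9 ≈ -286.44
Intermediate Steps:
M(E) = 9 - E
a(j, V) = -5/9 - V - j (a(j, V) = -5/9 + (j + V)*(-1) = -5/9 + (V + j)*(-1) = -5/9 + (-V - j) = -5/9 - V - j)
w(m) = 2*m*(-5/9 - m²) (w(m) = (m + (-5/9 - m - m²))*(m + m) = (-5/9 - m²)*(2*m) = 2*m*(-5/9 - m²))
n = -154 (n = 6 - 160 = -154)
w(M(5)) + n = -2*(9 - 1*5)*(5/9 + (9 - 1*5)²) - 154 = -2*(9 - 5)*(5/9 + (9 - 5)²) - 154 = -2*4*(5/9 + 4²) - 154 = -2*4*(5/9 + 16) - 154 = -2*4*149/9 - 154 = -1192/9 - 154 = -2578/9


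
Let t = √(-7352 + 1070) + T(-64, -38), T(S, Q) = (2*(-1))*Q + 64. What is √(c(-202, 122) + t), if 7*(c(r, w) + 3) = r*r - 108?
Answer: √(291585 + 147*I*√698)/7 ≈ 77.143 + 0.51372*I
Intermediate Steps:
T(S, Q) = 64 - 2*Q (T(S, Q) = -2*Q + 64 = 64 - 2*Q)
c(r, w) = -129/7 + r²/7 (c(r, w) = -3 + (r*r - 108)/7 = -3 + (r² - 108)/7 = -3 + (-108 + r²)/7 = -3 + (-108/7 + r²/7) = -129/7 + r²/7)
t = 140 + 3*I*√698 (t = √(-7352 + 1070) + (64 - 2*(-38)) = √(-6282) + (64 + 76) = 3*I*√698 + 140 = 140 + 3*I*√698 ≈ 140.0 + 79.259*I)
√(c(-202, 122) + t) = √((-129/7 + (⅐)*(-202)²) + (140 + 3*I*√698)) = √((-129/7 + (⅐)*40804) + (140 + 3*I*√698)) = √((-129/7 + 40804/7) + (140 + 3*I*√698)) = √(40675/7 + (140 + 3*I*√698)) = √(41655/7 + 3*I*√698)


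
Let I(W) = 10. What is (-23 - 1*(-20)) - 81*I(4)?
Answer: -813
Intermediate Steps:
(-23 - 1*(-20)) - 81*I(4) = (-23 - 1*(-20)) - 81*10 = (-23 + 20) - 810 = -3 - 810 = -813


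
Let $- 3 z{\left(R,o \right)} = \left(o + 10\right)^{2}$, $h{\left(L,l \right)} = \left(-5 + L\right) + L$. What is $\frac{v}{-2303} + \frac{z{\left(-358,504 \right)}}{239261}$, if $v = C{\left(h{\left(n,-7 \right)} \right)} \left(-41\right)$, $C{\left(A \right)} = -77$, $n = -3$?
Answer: $- \frac{410640617}{236150607} \approx -1.7389$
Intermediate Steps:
$h{\left(L,l \right)} = -5 + 2 L$
$z{\left(R,o \right)} = - \frac{\left(10 + o\right)^{2}}{3}$ ($z{\left(R,o \right)} = - \frac{\left(o + 10\right)^{2}}{3} = - \frac{\left(10 + o\right)^{2}}{3}$)
$v = 3157$ ($v = \left(-77\right) \left(-41\right) = 3157$)
$\frac{v}{-2303} + \frac{z{\left(-358,504 \right)}}{239261} = \frac{3157}{-2303} + \frac{\left(- \frac{1}{3}\right) \left(10 + 504\right)^{2}}{239261} = 3157 \left(- \frac{1}{2303}\right) + - \frac{514^{2}}{3} \cdot \frac{1}{239261} = - \frac{451}{329} + \left(- \frac{1}{3}\right) 264196 \cdot \frac{1}{239261} = - \frac{451}{329} - \frac{264196}{717783} = - \frac{410640617}{236150607}$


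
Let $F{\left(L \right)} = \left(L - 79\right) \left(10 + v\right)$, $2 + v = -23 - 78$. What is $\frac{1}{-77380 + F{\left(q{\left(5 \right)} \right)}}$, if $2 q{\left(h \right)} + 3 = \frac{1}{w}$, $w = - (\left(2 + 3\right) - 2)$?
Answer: $- \frac{1}{69878} \approx -1.4311 \cdot 10^{-5}$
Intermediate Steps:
$v = -103$ ($v = -2 - 101 = -103$)
$w = -3$ ($w = - (5 - 2) = \left(-1\right) 3 = -3$)
$q{\left(h \right)} = - \frac{5}{3}$ ($q{\left(h \right)} = - \frac{3}{2} + \frac{1}{2 \left(-3\right)} = - \frac{3}{2} + \frac{1}{2} \left(- \frac{1}{3}\right) = - \frac{3}{2} - \frac{1}{6} = - \frac{5}{3}$)
$F{\left(L \right)} = 7347 - 93 L$ ($F{\left(L \right)} = \left(L - 79\right) \left(10 - 103\right) = \left(-79 + L\right) \left(-93\right) = 7347 - 93 L$)
$\frac{1}{-77380 + F{\left(q{\left(5 \right)} \right)}} = \frac{1}{-77380 + \left(7347 - -155\right)} = \frac{1}{-77380 + \left(7347 + 155\right)} = \frac{1}{-77380 + 7502} = \frac{1}{-69878} = - \frac{1}{69878}$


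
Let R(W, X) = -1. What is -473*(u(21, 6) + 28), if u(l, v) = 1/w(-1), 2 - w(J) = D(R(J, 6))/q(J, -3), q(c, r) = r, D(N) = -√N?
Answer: -498542/37 - 1419*I/37 ≈ -13474.0 - 38.351*I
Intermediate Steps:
w(J) = 2 - I/3 (w(J) = 2 - (-√(-1))/(-3) = 2 - (-I)*(-1)/3 = 2 - I/3)
u(l, v) = 9*(2 + I/3)/37 (u(l, v) = 1/(2 - I/3) = 9*(2 + I/3)/37)
-473*(u(21, 6) + 28) = -473*((18/37 + 3*I/37) + 28) = -473*(1054/37 + 3*I/37) = -498542/37 - 1419*I/37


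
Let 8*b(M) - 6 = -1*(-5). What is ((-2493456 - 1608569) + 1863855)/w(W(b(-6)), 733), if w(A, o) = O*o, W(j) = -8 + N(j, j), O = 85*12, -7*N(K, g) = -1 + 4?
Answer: -223817/74766 ≈ -2.9936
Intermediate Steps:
N(K, g) = -3/7 (N(K, g) = -(-1 + 4)/7 = -⅐*3 = -3/7)
O = 1020
b(M) = 11/8 (b(M) = ¾ + (-1*(-5))/8 = ¾ + (⅛)*5 = ¾ + 5/8 = 11/8)
W(j) = -59/7 (W(j) = -8 - 3/7 = -59/7)
w(A, o) = 1020*o
((-2493456 - 1608569) + 1863855)/w(W(b(-6)), 733) = ((-2493456 - 1608569) + 1863855)/((1020*733)) = (-4102025 + 1863855)/747660 = -2238170*1/747660 = -223817/74766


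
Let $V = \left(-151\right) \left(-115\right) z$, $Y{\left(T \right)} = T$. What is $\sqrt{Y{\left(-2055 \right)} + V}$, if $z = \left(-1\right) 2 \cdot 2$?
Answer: $i \sqrt{71515} \approx 267.42 i$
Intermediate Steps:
$z = -4$ ($z = \left(-2\right) 2 = -4$)
$V = -69460$ ($V = \left(-151\right) \left(-115\right) \left(-4\right) = 17365 \left(-4\right) = -69460$)
$\sqrt{Y{\left(-2055 \right)} + V} = \sqrt{-2055 - 69460} = \sqrt{-71515} = i \sqrt{71515}$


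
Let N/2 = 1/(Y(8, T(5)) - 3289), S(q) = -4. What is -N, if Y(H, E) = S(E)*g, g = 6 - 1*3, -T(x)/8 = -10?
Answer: 2/3301 ≈ 0.00060588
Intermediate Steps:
T(x) = 80 (T(x) = -8*(-10) = 80)
g = 3 (g = 6 - 3 = 3)
Y(H, E) = -12 (Y(H, E) = -4*3 = -12)
N = -2/3301 (N = 2/(-12 - 3289) = 2/(-3301) = 2*(-1/3301) = -2/3301 ≈ -0.00060588)
-N = -1*(-2/3301) = 2/3301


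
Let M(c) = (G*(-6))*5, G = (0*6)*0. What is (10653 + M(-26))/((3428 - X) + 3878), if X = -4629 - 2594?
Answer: 3551/4843 ≈ 0.73322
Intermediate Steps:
X = -7223
G = 0 (G = 0*0 = 0)
M(c) = 0 (M(c) = (0*(-6))*5 = 0*5 = 0)
(10653 + M(-26))/((3428 - X) + 3878) = (10653 + 0)/((3428 - 1*(-7223)) + 3878) = 10653/((3428 + 7223) + 3878) = 10653/(10651 + 3878) = 10653/14529 = 10653*(1/14529) = 3551/4843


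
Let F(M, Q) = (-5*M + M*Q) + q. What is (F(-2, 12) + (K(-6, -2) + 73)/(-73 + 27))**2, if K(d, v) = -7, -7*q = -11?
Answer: 4981824/25921 ≈ 192.19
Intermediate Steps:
q = 11/7 (q = -1/7*(-11) = 11/7 ≈ 1.5714)
F(M, Q) = 11/7 - 5*M + M*Q (F(M, Q) = (-5*M + M*Q) + 11/7 = 11/7 - 5*M + M*Q)
(F(-2, 12) + (K(-6, -2) + 73)/(-73 + 27))**2 = ((11/7 - 5*(-2) - 2*12) + (-7 + 73)/(-73 + 27))**2 = ((11/7 + 10 - 24) + 66/(-46))**2 = (-87/7 + 66*(-1/46))**2 = (-87/7 - 33/23)**2 = (-2232/161)**2 = 4981824/25921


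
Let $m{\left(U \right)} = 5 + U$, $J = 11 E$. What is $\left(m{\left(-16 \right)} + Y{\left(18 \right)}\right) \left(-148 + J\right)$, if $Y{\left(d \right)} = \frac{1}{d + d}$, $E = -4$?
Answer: $\frac{6320}{3} \approx 2106.7$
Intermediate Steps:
$Y{\left(d \right)} = \frac{1}{2 d}$
$J = -44$ ($J = 11 \left(-4\right) = -44$)
$\left(m{\left(-16 \right)} + Y{\left(18 \right)}\right) \left(-148 + J\right) = \left(\left(5 - 16\right) + \frac{1}{2 \cdot 18}\right) \left(-148 - 44\right) = \left(-11 + \frac{1}{2} \cdot \frac{1}{18}\right) \left(-192\right) = \left(-11 + \frac{1}{36}\right) \left(-192\right) = \left(- \frac{395}{36}\right) \left(-192\right) = \frac{6320}{3}$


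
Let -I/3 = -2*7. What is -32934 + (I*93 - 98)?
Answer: -29126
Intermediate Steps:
I = 42 (I = -(-6)*7 = -3*(-14) = 42)
-32934 + (I*93 - 98) = -32934 + (42*93 - 98) = -32934 + (3906 - 98) = -32934 + 3808 = -29126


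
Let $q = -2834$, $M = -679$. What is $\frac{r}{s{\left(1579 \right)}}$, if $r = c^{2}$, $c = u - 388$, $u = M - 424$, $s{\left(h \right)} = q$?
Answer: $- \frac{2223081}{2834} \approx -784.43$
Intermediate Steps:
$s{\left(h \right)} = -2834$
$u = -1103$ ($u = -679 - 424 = -1103$)
$c = -1491$ ($c = -1103 - 388 = -1491$)
$r = 2223081$ ($r = \left(-1491\right)^{2} = 2223081$)
$\frac{r}{s{\left(1579 \right)}} = \frac{2223081}{-2834} = 2223081 \left(- \frac{1}{2834}\right) = - \frac{2223081}{2834}$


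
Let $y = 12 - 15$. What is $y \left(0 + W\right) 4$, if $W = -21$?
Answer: $252$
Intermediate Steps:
$y = -3$
$y \left(0 + W\right) 4 = - 3 \left(0 - 21\right) 4 = - 3 \left(\left(-21\right) 4\right) = \left(-3\right) \left(-84\right) = 252$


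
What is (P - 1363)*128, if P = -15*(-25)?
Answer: -126464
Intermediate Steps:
P = 375
(P - 1363)*128 = (375 - 1363)*128 = -988*128 = -126464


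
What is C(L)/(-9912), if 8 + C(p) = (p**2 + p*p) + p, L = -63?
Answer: -7867/9912 ≈ -0.79368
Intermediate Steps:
C(p) = -8 + p + 2*p**2 (C(p) = -8 + ((p**2 + p*p) + p) = -8 + ((p**2 + p**2) + p) = -8 + (2*p**2 + p) = -8 + (p + 2*p**2) = -8 + p + 2*p**2)
C(L)/(-9912) = (-8 - 63 + 2*(-63)**2)/(-9912) = (-8 - 63 + 2*3969)*(-1/9912) = (-8 - 63 + 7938)*(-1/9912) = 7867*(-1/9912) = -7867/9912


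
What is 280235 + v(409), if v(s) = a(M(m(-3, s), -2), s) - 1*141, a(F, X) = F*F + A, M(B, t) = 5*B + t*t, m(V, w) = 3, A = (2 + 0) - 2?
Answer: 280455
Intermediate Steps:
A = 0 (A = 2 - 2 = 0)
M(B, t) = t**2 + 5*B (M(B, t) = 5*B + t**2 = t**2 + 5*B)
a(F, X) = F**2 (a(F, X) = F*F + 0 = F**2 + 0 = F**2)
v(s) = 220 (v(s) = ((-2)**2 + 5*3)**2 - 1*141 = (4 + 15)**2 - 141 = 19**2 - 141 = 361 - 141 = 220)
280235 + v(409) = 280235 + 220 = 280455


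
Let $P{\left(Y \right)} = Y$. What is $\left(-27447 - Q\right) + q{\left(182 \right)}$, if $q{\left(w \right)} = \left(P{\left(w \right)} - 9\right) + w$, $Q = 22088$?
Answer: $-49180$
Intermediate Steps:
$q{\left(w \right)} = -9 + 2 w$ ($q{\left(w \right)} = \left(w - 9\right) + w = \left(-9 + w\right) + w = -9 + 2 w$)
$\left(-27447 - Q\right) + q{\left(182 \right)} = \left(-27447 - 22088\right) + \left(-9 + 2 \cdot 182\right) = \left(-27447 - 22088\right) + \left(-9 + 364\right) = -49535 + 355 = -49180$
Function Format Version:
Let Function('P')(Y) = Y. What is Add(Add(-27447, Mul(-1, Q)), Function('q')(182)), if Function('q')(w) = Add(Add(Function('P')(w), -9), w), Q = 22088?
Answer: -49180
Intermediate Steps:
Function('q')(w) = Add(-9, Mul(2, w)) (Function('q')(w) = Add(Add(w, -9), w) = Add(Add(-9, w), w) = Add(-9, Mul(2, w)))
Add(Add(-27447, Mul(-1, Q)), Function('q')(182)) = Add(Add(-27447, Mul(-1, 22088)), Add(-9, Mul(2, 182))) = Add(Add(-27447, -22088), Add(-9, 364)) = Add(-49535, 355) = -49180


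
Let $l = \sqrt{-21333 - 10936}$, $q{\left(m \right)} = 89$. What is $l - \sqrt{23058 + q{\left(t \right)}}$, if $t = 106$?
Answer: $- \sqrt{23147} + 23 i \sqrt{61} \approx -152.14 + 179.64 i$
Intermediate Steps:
$l = 23 i \sqrt{61}$ ($l = \sqrt{-32269} = 23 i \sqrt{61} \approx 179.64 i$)
$l - \sqrt{23058 + q{\left(t \right)}} = 23 i \sqrt{61} - \sqrt{23058 + 89} = 23 i \sqrt{61} - \sqrt{23147} = - \sqrt{23147} + 23 i \sqrt{61}$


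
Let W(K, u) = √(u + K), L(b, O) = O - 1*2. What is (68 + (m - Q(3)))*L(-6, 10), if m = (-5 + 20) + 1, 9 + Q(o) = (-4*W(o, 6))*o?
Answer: 1032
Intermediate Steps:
L(b, O) = -2 + O (L(b, O) = O - 2 = -2 + O)
W(K, u) = √(K + u)
Q(o) = -9 - 4*o*√(6 + o) (Q(o) = -9 + (-4*√(o + 6))*o = -9 + (-4*√(6 + o))*o = -9 - 4*o*√(6 + o))
m = 16 (m = 15 + 1 = 16)
(68 + (m - Q(3)))*L(-6, 10) = (68 + (16 - (-9 - 4*3*√(6 + 3))))*(-2 + 10) = (68 + (16 - (-9 - 4*3*√9)))*8 = (68 + (16 - (-9 - 4*3*3)))*8 = (68 + (16 - (-9 - 36)))*8 = (68 + (16 - 1*(-45)))*8 = (68 + (16 + 45))*8 = (68 + 61)*8 = 129*8 = 1032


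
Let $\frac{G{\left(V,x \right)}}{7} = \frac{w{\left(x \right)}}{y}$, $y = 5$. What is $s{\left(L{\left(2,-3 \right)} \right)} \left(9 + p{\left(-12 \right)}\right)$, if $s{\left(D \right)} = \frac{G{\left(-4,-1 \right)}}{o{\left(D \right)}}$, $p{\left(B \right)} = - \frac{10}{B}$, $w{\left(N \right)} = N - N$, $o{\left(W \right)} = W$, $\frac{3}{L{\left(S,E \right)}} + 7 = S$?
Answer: $0$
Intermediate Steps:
$L{\left(S,E \right)} = \frac{3}{-7 + S}$
$w{\left(N \right)} = 0$
$G{\left(V,x \right)} = 0$ ($G{\left(V,x \right)} = 7 \cdot \frac{0}{5} = 7 \cdot 0 \cdot \frac{1}{5} = 7 \cdot 0 = 0$)
$s{\left(D \right)} = 0$ ($s{\left(D \right)} = \frac{0}{D} = 0$)
$s{\left(L{\left(2,-3 \right)} \right)} \left(9 + p{\left(-12 \right)}\right) = 0 \left(9 - \frac{10}{-12}\right) = 0 \left(9 - - \frac{5}{6}\right) = 0 \left(9 + \frac{5}{6}\right) = 0 \cdot \frac{59}{6} = 0$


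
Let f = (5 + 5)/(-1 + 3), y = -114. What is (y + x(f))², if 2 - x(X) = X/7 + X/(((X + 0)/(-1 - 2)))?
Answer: 589824/49 ≈ 12037.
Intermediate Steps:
f = 5 (f = 10/2 = 10*(½) = 5)
x(X) = 5 - X/7 (x(X) = 2 - (X/7 + X/(((X + 0)/(-1 - 2)))) = 2 - (X*(⅐) + X/((X/(-3)))) = 2 - (X/7 + X/((X*(-⅓)))) = 2 - (X/7 + X/((-X/3))) = 2 - (X/7 + X*(-3/X)) = 2 - (X/7 - 3) = 2 - (-3 + X/7) = 2 + (3 - X/7) = 5 - X/7)
(y + x(f))² = (-114 + (5 - ⅐*5))² = (-114 + (5 - 5/7))² = (-114 + 30/7)² = (-768/7)² = 589824/49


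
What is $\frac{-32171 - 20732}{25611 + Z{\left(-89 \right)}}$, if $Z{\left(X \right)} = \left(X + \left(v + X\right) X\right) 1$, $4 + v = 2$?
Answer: $- \frac{52903}{33621} \approx -1.5735$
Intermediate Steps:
$v = -2$ ($v = -4 + 2 = -2$)
$Z{\left(X \right)} = X + X \left(-2 + X\right)$ ($Z{\left(X \right)} = \left(X + \left(-2 + X\right) X\right) 1 = \left(X + X \left(-2 + X\right)\right) 1 = X + X \left(-2 + X\right)$)
$\frac{-32171 - 20732}{25611 + Z{\left(-89 \right)}} = \frac{-32171 - 20732}{25611 - 89 \left(-1 - 89\right)} = - \frac{52903}{25611 - -8010} = - \frac{52903}{25611 + 8010} = - \frac{52903}{33621}$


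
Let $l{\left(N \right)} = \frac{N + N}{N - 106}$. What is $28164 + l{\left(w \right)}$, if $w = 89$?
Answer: $\frac{478610}{17} \approx 28154.0$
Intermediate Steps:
$l{\left(N \right)} = \frac{2 N}{-106 + N}$
$28164 + l{\left(w \right)} = 28164 + 2 \cdot 89 \frac{1}{-106 + 89} = 28164 + 2 \cdot 89 \frac{1}{-17} = 28164 + 2 \cdot 89 \left(- \frac{1}{17}\right) = 28164 - \frac{178}{17} = \frac{478610}{17}$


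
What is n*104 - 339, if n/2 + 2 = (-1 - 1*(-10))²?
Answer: 16093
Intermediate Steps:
n = 158 (n = -4 + 2*(-1 - 1*(-10))² = -4 + 2*(-1 + 10)² = -4 + 2*9² = -4 + 2*81 = -4 + 162 = 158)
n*104 - 339 = 158*104 - 339 = 16432 - 339 = 16093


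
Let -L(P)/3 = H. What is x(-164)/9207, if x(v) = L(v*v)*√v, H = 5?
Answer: -10*I*√41/3069 ≈ -0.020864*I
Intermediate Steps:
L(P) = -15 (L(P) = -3*5 = -15)
x(v) = -15*√v
x(-164)/9207 = -30*I*√41/9207 = -30*I*√41*(1/9207) = -10*I*√41/3069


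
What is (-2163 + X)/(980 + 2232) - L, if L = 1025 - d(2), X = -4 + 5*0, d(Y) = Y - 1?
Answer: -299205/292 ≈ -1024.7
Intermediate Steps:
d(Y) = -1 + Y
X = -4 (X = -4 + 0 = -4)
L = 1024 (L = 1025 - (-1 + 2) = 1025 - 1*1 = 1025 - 1 = 1024)
(-2163 + X)/(980 + 2232) - L = (-2163 - 4)/(980 + 2232) - 1*1024 = -2167/3212 - 1024 = -2167*1/3212 - 1024 = -197/292 - 1024 = -299205/292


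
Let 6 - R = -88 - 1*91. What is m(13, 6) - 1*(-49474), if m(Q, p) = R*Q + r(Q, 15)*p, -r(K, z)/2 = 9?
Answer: 51771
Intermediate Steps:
r(K, z) = -18 (r(K, z) = -2*9 = -18)
R = 185 (R = 6 - (-88 - 1*91) = 6 - (-88 - 91) = 6 - 1*(-179) = 6 + 179 = 185)
m(Q, p) = -18*p + 185*Q (m(Q, p) = 185*Q - 18*p = -18*p + 185*Q)
m(13, 6) - 1*(-49474) = (-18*6 + 185*13) - 1*(-49474) = (-108 + 2405) + 49474 = 2297 + 49474 = 51771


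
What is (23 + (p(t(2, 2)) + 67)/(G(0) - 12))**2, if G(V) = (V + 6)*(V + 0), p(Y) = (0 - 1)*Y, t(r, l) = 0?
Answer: 43681/144 ≈ 303.34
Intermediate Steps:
p(Y) = -Y
G(V) = V*(6 + V) (G(V) = (6 + V)*V = V*(6 + V))
(23 + (p(t(2, 2)) + 67)/(G(0) - 12))**2 = (23 + (-1*0 + 67)/(0*(6 + 0) - 12))**2 = (23 + (0 + 67)/(0*6 - 12))**2 = (23 + 67/(0 - 12))**2 = (23 + 67/(-12))**2 = (23 + 67*(-1/12))**2 = (23 - 67/12)**2 = (209/12)**2 = 43681/144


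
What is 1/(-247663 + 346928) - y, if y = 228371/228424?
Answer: -22669018891/22674508360 ≈ -0.99976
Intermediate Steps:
y = 228371/228424 (y = 228371*(1/228424) = 228371/228424 ≈ 0.99977)
1/(-247663 + 346928) - y = 1/(-247663 + 346928) - 1*228371/228424 = 1/99265 - 228371/228424 = -22669018891/22674508360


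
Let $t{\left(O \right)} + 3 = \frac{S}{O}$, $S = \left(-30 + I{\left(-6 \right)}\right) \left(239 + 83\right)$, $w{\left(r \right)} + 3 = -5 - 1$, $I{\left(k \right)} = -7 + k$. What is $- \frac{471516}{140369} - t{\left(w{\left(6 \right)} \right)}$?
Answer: $- \frac{1944002855}{1263321} \approx -1538.8$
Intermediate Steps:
$w{\left(r \right)} = -9$ ($w{\left(r \right)} = -3 - 6 = -9$)
$S = -13846$ ($S = \left(-30 - 13\right) \left(239 + 83\right) = \left(-30 - 13\right) 322 = \left(-43\right) 322 = -13846$)
$t{\left(O \right)} = -3 - \frac{13846}{O}$
$- \frac{471516}{140369} - t{\left(w{\left(6 \right)} \right)} = - \frac{471516}{140369} - \left(-3 - \frac{13846}{-9}\right) = \left(-471516\right) \frac{1}{140369} - \left(-3 - - \frac{13846}{9}\right) = - \frac{471516}{140369} - \left(-3 + \frac{13846}{9}\right) = - \frac{471516}{140369} - \frac{13819}{9} = - \frac{1944002855}{1263321}$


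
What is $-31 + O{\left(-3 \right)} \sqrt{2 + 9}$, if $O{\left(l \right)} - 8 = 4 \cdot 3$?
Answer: $-31 + 20 \sqrt{11} \approx 35.333$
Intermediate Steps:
$O{\left(l \right)} = 20$ ($O{\left(l \right)} = 8 + 4 \cdot 3 = 8 + 12 = 20$)
$-31 + O{\left(-3 \right)} \sqrt{2 + 9} = -31 + 20 \sqrt{2 + 9} = -31 + 20 \sqrt{11}$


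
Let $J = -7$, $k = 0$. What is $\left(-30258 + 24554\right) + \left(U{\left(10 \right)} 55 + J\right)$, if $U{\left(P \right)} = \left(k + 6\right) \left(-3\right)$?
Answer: $-6701$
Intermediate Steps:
$U{\left(P \right)} = -18$ ($U{\left(P \right)} = \left(0 + 6\right) \left(-3\right) = 6 \left(-3\right) = -18$)
$\left(-30258 + 24554\right) + \left(U{\left(10 \right)} 55 + J\right) = \left(-30258 + 24554\right) - 997 = -5704 - 997 = -6701$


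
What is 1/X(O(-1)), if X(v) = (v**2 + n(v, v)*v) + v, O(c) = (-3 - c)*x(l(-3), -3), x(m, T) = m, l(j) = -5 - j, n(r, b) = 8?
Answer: 1/52 ≈ 0.019231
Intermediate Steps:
O(c) = 6 + 2*c (O(c) = (-3 - c)*(-5 - 1*(-3)) = (-3 - c)*(-5 + 3) = (-3 - c)*(-2) = 6 + 2*c)
X(v) = v**2 + 9*v (X(v) = (v**2 + 8*v) + v = v**2 + 9*v)
1/X(O(-1)) = 1/((6 + 2*(-1))*(9 + (6 + 2*(-1)))) = 1/((6 - 2)*(9 + (6 - 2))) = 1/(4*(9 + 4)) = 1/(4*13) = 1/52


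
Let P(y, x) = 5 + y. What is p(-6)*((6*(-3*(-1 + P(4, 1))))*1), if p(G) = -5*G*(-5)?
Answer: 21600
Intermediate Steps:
p(G) = 25*G
p(-6)*((6*(-3*(-1 + P(4, 1))))*1) = (25*(-6))*((6*(-3*(-1 + (5 + 4))))*1) = -150*6*(-3*(-1 + 9)) = -150*6*(-3*8) = -150*6*(-24) = -(-21600) = -150*(-144) = 21600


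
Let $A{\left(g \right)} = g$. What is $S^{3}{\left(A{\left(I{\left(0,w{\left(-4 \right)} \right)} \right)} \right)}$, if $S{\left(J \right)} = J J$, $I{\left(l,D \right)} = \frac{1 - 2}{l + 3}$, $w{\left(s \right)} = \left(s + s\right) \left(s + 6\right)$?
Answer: $\frac{1}{729} \approx 0.0013717$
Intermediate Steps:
$w{\left(s \right)} = 2 s \left(6 + s\right)$
$I{\left(l,D \right)} = - \frac{1}{3 + l}$
$S{\left(J \right)} = J^{2}$
$S^{3}{\left(A{\left(I{\left(0,w{\left(-4 \right)} \right)} \right)} \right)} = \left(\left(- \frac{1}{3 + 0}\right)^{2}\right)^{3} = \left(\left(- \frac{1}{3}\right)^{2}\right)^{3} = \left(\frac{1}{9}\right)^{3} = \frac{1}{729}$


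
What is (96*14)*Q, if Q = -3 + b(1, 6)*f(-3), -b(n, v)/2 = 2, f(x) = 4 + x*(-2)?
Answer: -57792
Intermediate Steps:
f(x) = 4 - 2*x
b(n, v) = -4 (b(n, v) = -2*2 = -4)
Q = -43 (Q = -3 - 4*(4 - 2*(-3)) = -3 - 4*(4 + 6) = -3 - 4*10 = -3 - 40 = -43)
(96*14)*Q = (96*14)*(-43) = 1344*(-43) = -57792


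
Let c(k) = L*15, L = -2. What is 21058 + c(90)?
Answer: 21028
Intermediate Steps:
c(k) = -30 (c(k) = -2*15 = -30)
21058 + c(90) = 21058 - 30 = 21028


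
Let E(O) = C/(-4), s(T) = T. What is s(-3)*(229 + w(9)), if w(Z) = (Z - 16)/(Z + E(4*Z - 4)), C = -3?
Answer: -8903/13 ≈ -684.85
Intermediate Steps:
E(O) = 3/4 (E(O) = -3/(-4) = -3*(-1/4) = 3/4)
w(Z) = (-16 + Z)/(3/4 + Z) (w(Z) = (Z - 16)/(Z + 3/4) = (-16 + Z)/(3/4 + Z))
s(-3)*(229 + w(9)) = -3*(229 + 4*(-16 + 9)/(3 + 4*9)) = -3*(229 + 4*(-7)/(3 + 36)) = -3*(229 + 4*(-7)/39) = -3*(229 + 4*(1/39)*(-7)) = -3*(229 - 28/39) = -3*8903/39 = -8903/13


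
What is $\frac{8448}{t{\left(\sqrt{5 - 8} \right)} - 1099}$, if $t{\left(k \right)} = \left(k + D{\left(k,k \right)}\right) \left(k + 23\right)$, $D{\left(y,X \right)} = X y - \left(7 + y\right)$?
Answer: $\frac{8448 i}{- 1329 i + 10 \sqrt{3}} \approx -6.3556 + 0.082831 i$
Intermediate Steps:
$D{\left(y,X \right)} = -7 - y + X y$
$t{\left(k \right)} = \left(-7 + k^{2}\right) \left(23 + k\right)$ ($t{\left(k \right)} = \left(k - \left(7 + k - k k\right)\right) \left(k + 23\right) = \left(k - \left(7 + k - k^{2}\right)\right) \left(23 + k\right) = \left(-7 + k^{2}\right) \left(23 + k\right)$)
$\frac{8448}{t{\left(\sqrt{5 - 8} \right)} - 1099} = \frac{8448}{\left(-161 + \left(\sqrt{5 - 8}\right)^{3} - 7 \sqrt{5 - 8} + 23 \left(\sqrt{5 - 8}\right)^{2}\right) - 1099} = \frac{8448}{\left(-161 + \left(\sqrt{-3}\right)^{3} - 7 \sqrt{-3} + 23 \left(\sqrt{-3}\right)^{2}\right) - 1099} = \frac{8448}{\left(-161 + \left(i \sqrt{3}\right)^{3} - 7 i \sqrt{3} + 23 \left(i \sqrt{3}\right)^{2}\right) - 1099} = \frac{8448}{\left(-161 - 3 i \sqrt{3} - 7 i \sqrt{3} + 23 \left(-3\right)\right) - 1099} = \frac{8448}{\left(-161 - 3 i \sqrt{3} - 7 i \sqrt{3} - 69\right) - 1099} = \frac{8448}{\left(-230 - 10 i \sqrt{3}\right) - 1099} = \frac{8448}{-1329 - 10 i \sqrt{3}}$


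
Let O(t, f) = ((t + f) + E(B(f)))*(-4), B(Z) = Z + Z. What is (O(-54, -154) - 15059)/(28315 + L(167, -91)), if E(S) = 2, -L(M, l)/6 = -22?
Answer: -14235/28447 ≈ -0.50040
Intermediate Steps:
L(M, l) = 132 (L(M, l) = -6*(-22) = 132)
B(Z) = 2*Z
O(t, f) = -8 - 4*f - 4*t (O(t, f) = ((t + f) + 2)*(-4) = ((f + t) + 2)*(-4) = (2 + f + t)*(-4) = -8 - 4*f - 4*t)
(O(-54, -154) - 15059)/(28315 + L(167, -91)) = ((-8 - 4*(-154) - 4*(-54)) - 15059)/(28315 + 132) = ((-8 + 616 + 216) - 15059)/28447 = (824 - 15059)*(1/28447) = -14235*1/28447 = -14235/28447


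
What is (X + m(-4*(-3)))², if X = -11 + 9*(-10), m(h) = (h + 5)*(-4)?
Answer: 28561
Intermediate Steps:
m(h) = -20 - 4*h (m(h) = (5 + h)*(-4) = -20 - 4*h)
X = -101 (X = -11 - 90 = -101)
(X + m(-4*(-3)))² = (-101 + (-20 - (-16)*(-3)))² = (-101 + (-20 - 4*12))² = (-101 + (-20 - 48))² = (-101 - 68)² = (-169)² = 28561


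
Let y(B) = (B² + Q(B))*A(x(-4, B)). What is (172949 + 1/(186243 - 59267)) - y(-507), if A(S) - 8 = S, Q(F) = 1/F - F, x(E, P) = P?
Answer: 8284872877310459/64376832 ≈ 1.2869e+8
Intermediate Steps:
Q(F) = 1/F - F
A(S) = 8 + S
y(B) = (8 + B)*(1/B + B² - B) (y(B) = (B² + (1/B - B))*(8 + B) = (1/B + B² - B)*(8 + B) = (8 + B)*(1/B + B² - B))
(172949 + 1/(186243 - 59267)) - y(-507) = (172949 + 1/(186243 - 59267)) - (1 + (-507)²*(-1 - 507))*(8 - 507)/(-507) = (172949 + 1/126976) - (-1)*(1 + 257049*(-508))*(-499)/507 = (172949 + 1/126976) - (-1)*(1 - 130580892)*(-499)/507 = 21960372225/126976 - (-1)*(-130580891)*(-499)/507 = 21960372225/126976 - 1*(-65159864609/507) = 21960372225/126976 + 65159864609/507 = 8284872877310459/64376832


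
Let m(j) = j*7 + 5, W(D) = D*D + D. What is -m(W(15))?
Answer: -1685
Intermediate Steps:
W(D) = D + D² (W(D) = D² + D = D + D²)
m(j) = 5 + 7*j (m(j) = 7*j + 5 = 5 + 7*j)
-m(W(15)) = -(5 + 7*(15*(1 + 15))) = -(5 + 7*(15*16)) = -(5 + 7*240) = -(5 + 1680) = -1*1685 = -1685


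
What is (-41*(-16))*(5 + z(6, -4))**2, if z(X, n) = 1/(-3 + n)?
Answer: 758336/49 ≈ 15476.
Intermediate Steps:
(-41*(-16))*(5 + z(6, -4))**2 = (-41*(-16))*(5 + 1/(-3 - 4))**2 = 656*(5 + 1/(-7))**2 = 656*(5 - 1/7)**2 = 656*(34/7)**2 = 656*(1156/49) = 758336/49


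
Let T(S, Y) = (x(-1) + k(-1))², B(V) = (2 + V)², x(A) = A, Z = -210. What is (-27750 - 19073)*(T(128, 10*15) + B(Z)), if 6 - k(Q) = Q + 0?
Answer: -2027435900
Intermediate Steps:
k(Q) = 6 - Q (k(Q) = 6 - (Q + 0) = 6 - Q)
T(S, Y) = 36 (T(S, Y) = (-1 + (6 - 1*(-1)))² = (-1 + (6 + 1))² = (-1 + 7)² = 6² = 36)
(-27750 - 19073)*(T(128, 10*15) + B(Z)) = (-27750 - 19073)*(36 + (2 - 210)²) = -46823*(36 + (-208)²) = -46823*(36 + 43264) = -46823*43300 = -2027435900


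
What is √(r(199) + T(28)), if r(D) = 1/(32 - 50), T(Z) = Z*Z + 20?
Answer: √28942/6 ≈ 28.354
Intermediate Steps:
T(Z) = 20 + Z² (T(Z) = Z² + 20 = 20 + Z²)
r(D) = -1/18 (r(D) = 1/(-18) = -1/18)
√(r(199) + T(28)) = √(-1/18 + (20 + 28²)) = √(-1/18 + (20 + 784)) = √(-1/18 + 804) = √(14471/18) = √28942/6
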